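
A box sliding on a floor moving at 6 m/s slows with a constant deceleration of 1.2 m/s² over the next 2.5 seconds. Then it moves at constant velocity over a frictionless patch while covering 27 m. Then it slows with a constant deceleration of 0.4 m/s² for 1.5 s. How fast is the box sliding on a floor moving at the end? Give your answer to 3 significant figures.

Phase 1 (decelerating): v₀ = 6.00 m/s, a = -1.2 m/s².
v = v₀ + at = 6.00 + (-1.2)(2.5) = 3.00 m/s
Δx = v₀t + ½at² = 6.00·2.5 + 0.5·-1.2·2.5² = 11.2 m

Phase 2 (constant speed): v₀ = 3.00 m/s, a = 0 m/s².
Constant speed: t = d/v = 27/3.00 = 9.00 s

Phase 3 (decelerating): v₀ = 3.00 m/s, a = -0.4 m/s².
v = v₀ + at = 3.00 + (-0.4)(1.5) = 2.40 m/s
Δx = v₀t + ½at² = 3.00·1.5 + 0.5·-0.4·1.5² = 4.05 m
Final speed = 2.40 m/s

2.40 m/s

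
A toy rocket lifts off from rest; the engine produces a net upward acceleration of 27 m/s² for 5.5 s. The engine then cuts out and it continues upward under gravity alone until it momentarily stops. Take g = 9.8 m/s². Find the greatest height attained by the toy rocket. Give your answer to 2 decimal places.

Phase 1 (powered ascent): v₀ = 0 m/s, a = 27 m/s².
v = v₀ + at = 0 + (27)(5.5) = 148 m/s
Δx = v₀t + ½at² = 0·5.5 + 0.5·27·5.5² = 408 m

Phase 2 (coasting upward): v₀ = 148 m/s, a = -9.8 m/s².
v = v₀ + at → t = (0 − 148) / -9.8 = 15.2 s
v² = v₀² + 2aΔx → Δx = (0² − 148²)/(2·-9.8) = 1130 m
Maximum height = 408 + 1130 = 1530 m

1533.49 m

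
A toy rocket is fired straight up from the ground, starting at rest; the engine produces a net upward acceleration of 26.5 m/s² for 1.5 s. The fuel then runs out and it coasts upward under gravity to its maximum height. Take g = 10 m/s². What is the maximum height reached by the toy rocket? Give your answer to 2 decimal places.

108.82 m

Phase 1 (powered ascent): v₀ = 0 m/s, a = 26.5 m/s².
v = v₀ + at = 0 + (26.5)(1.5) = 39.8 m/s
Δx = v₀t + ½at² = 0·1.5 + 0.5·26.5·1.5² = 29.8 m

Phase 2 (coasting upward): v₀ = 39.8 m/s, a = -10 m/s².
v = v₀ + at → t = (0 − 39.8) / -10 = 3.98 s
v² = v₀² + 2aΔx → Δx = (0² − 39.8²)/(2·-10) = 79.0 m
Maximum height = 29.8 + 79.0 = 109 m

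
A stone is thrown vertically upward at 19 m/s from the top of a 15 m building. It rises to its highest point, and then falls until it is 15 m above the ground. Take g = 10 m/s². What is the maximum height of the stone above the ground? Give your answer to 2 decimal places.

Phase 1 (rising): v₀ = 19.0 m/s, a = -10 m/s².
v = v₀ + at → t = (0 − 19.0) / -10 = 1.90 s
v² = v₀² + 2aΔx → Δx = (0² − 19.0²)/(2·-10) = 18.1 m
Maximum height = 15 + 18.1 = 33.0 m

33.05 m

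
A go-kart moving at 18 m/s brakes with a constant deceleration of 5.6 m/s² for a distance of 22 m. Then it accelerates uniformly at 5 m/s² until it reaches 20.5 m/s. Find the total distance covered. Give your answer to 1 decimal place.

56.3 m

Phase 1 (decelerating): v₀ = 18.0 m/s, a = -5.6 m/s².
v² = v₀² + 2aΔx = 18.0² + 2·-5.6·22 = 77.6 → v = 8.81 m/s
t = (v − v₀)/a = (8.81 − 18.0)/-5.6 = 1.64 s

Phase 2 (accelerating): v₀ = 8.81 m/s, a = 5 m/s².
v = v₀ + at → t = (20.5 − 8.81) / 5 = 2.34 s
v² = v₀² + 2aΔx → Δx = (20.5² − 8.81²)/(2·5) = 34.3 m
Total distance = 22.0 + 34.3 = 56.3 m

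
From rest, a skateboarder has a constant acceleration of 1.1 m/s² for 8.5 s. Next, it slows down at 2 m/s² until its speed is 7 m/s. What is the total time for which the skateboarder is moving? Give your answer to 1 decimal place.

9.7 s

Phase 1 (accelerating): v₀ = 0 m/s, a = 1.1 m/s².
v = v₀ + at = 0 + (1.1)(8.5) = 9.35 m/s
Δx = v₀t + ½at² = 0·8.5 + 0.5·1.1·8.5² = 39.7 m

Phase 2 (decelerating): v₀ = 9.35 m/s, a = -2 m/s².
v = v₀ + at → t = (7 − 9.35) / -2 = 1.18 s
v² = v₀² + 2aΔx → Δx = (7² − 9.35²)/(2·-2) = 9.61 m
Total time = 8.50 + 1.18 = 9.68 s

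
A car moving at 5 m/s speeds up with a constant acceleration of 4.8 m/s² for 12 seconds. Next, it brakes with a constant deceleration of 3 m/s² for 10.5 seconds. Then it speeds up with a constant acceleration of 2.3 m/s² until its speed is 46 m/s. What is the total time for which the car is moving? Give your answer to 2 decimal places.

Phase 1 (accelerating): v₀ = 5.00 m/s, a = 4.8 m/s².
v = v₀ + at = 5.00 + (4.8)(12) = 62.6 m/s
Δx = v₀t + ½at² = 5.00·12 + 0.5·4.8·12² = 406 m

Phase 2 (decelerating): v₀ = 62.6 m/s, a = -3 m/s².
v = v₀ + at = 62.6 + (-3)(10.5) = 31.1 m/s
Δx = v₀t + ½at² = 62.6·10.5 + 0.5·-3·10.5² = 492 m

Phase 3 (accelerating): v₀ = 31.1 m/s, a = 2.3 m/s².
v = v₀ + at → t = (46 − 31.1) / 2.3 = 6.48 s
v² = v₀² + 2aΔx → Δx = (46² − 31.1²)/(2·2.3) = 250 m
Total time = 12.0 + 10.5 + 6.48 = 29.0 s

28.98 s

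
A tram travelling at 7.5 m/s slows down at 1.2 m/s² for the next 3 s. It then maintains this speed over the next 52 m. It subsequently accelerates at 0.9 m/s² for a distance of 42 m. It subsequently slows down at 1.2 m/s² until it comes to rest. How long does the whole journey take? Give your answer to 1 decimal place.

30.5 s

Phase 1 (decelerating): v₀ = 7.50 m/s, a = -1.2 m/s².
v = v₀ + at = 7.50 + (-1.2)(3) = 3.90 m/s
Δx = v₀t + ½at² = 7.50·3 + 0.5·-1.2·3² = 17.1 m

Phase 2 (constant speed): v₀ = 3.90 m/s, a = 0 m/s².
Constant speed: t = d/v = 52/3.90 = 13.3 s

Phase 3 (accelerating): v₀ = 3.90 m/s, a = 0.9 m/s².
v² = v₀² + 2aΔx = 3.90² + 2·0.9·42 = 90.8 → v = 9.53 m/s
t = (v − v₀)/a = (9.53 − 3.90)/0.9 = 6.25 s

Phase 4 (decelerating): v₀ = 9.53 m/s, a = -1.2 m/s².
v = v₀ + at → t = (0 − 9.53) / -1.2 = 7.94 s
v² = v₀² + 2aΔx → Δx = (0² − 9.53²)/(2·-1.2) = 37.8 m
Total time = 3.00 + 13.3 + 6.25 + 7.94 = 30.5 s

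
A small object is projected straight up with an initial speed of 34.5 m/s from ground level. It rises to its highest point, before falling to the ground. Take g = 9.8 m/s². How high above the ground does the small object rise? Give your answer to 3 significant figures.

Phase 1 (rising): v₀ = 34.5 m/s, a = -9.8 m/s².
v = v₀ + at → t = (0 − 34.5) / -9.8 = 3.52 s
v² = v₀² + 2aΔx → Δx = (0² − 34.5²)/(2·-9.8) = 60.7 m
Maximum height = 60.7 m

60.7 m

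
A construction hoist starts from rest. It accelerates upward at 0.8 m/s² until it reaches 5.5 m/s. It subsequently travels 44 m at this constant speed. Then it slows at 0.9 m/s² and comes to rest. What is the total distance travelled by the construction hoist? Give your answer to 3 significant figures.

Phase 1 (accelerating): v₀ = 0 m/s, a = 0.8 m/s².
v = v₀ + at → t = (5.5 − 0) / 0.8 = 6.88 s
v² = v₀² + 2aΔx → Δx = (5.5² − 0²)/(2·0.8) = 18.9 m

Phase 2 (constant speed): v₀ = 5.50 m/s, a = 0 m/s².
Constant speed: t = d/v = 44/5.50 = 8.00 s

Phase 3 (decelerating): v₀ = 5.50 m/s, a = -0.9 m/s².
v = v₀ + at → t = (0 − 5.50) / -0.9 = 6.11 s
v² = v₀² + 2aΔx → Δx = (0² − 5.50²)/(2·-0.9) = 16.8 m
Total distance = 18.9 + 44.0 + 16.8 = 79.7 m

79.7 m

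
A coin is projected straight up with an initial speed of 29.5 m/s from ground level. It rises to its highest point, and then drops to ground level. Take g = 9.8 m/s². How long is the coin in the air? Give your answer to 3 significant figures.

Phase 1 (rising): v₀ = 29.5 m/s, a = -9.8 m/s².
v = v₀ + at → t = (0 − 29.5) / -9.8 = 3.01 s
v² = v₀² + 2aΔx → Δx = (0² − 29.5²)/(2·-9.8) = 44.4 m

Phase 2 (falling): v₀ = 0 m/s, a = -9.8 m/s².
Falls 44.4 m from rest: t = √(2·44.4/9.8) = 3.01 s; v = g·t = 29.5 m/s.
Total time = 3.01 + 3.01 = 6.02 s

6.02 s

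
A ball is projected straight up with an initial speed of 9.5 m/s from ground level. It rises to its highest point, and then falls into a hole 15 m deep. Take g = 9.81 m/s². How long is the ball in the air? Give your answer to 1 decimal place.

3.0 s

Phase 1 (rising): v₀ = 9.50 m/s, a = -9.81 m/s².
v = v₀ + at → t = (0 − 9.50) / -9.81 = 0.968 s
v² = v₀² + 2aΔx → Δx = (0² − 9.50²)/(2·-9.81) = 4.60 m

Phase 2 (falling): v₀ = 0 m/s, a = -9.81 m/s².
Falls 19.6 m from rest: t = √(2·19.6/9.81) = 2.00 s; v = g·t = 19.6 m/s.
Total time = 0.968 + 2.00 = 2.97 s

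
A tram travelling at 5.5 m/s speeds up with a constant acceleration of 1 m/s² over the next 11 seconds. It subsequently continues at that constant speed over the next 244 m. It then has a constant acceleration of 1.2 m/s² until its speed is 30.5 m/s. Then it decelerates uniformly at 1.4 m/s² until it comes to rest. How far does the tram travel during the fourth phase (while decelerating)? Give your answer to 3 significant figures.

332 m

Phase 1 (accelerating): v₀ = 5.50 m/s, a = 1 m/s².
v = v₀ + at = 5.50 + (1)(11) = 16.5 m/s
Δx = v₀t + ½at² = 5.50·11 + 0.5·1·11² = 121 m

Phase 2 (constant speed): v₀ = 16.5 m/s, a = 0 m/s².
Constant speed: t = d/v = 244/16.5 = 14.8 s

Phase 3 (accelerating): v₀ = 16.5 m/s, a = 1.2 m/s².
v = v₀ + at → t = (30.5 − 16.5) / 1.2 = 11.7 s
v² = v₀² + 2aΔx → Δx = (30.5² − 16.5²)/(2·1.2) = 274 m

Phase 4 (decelerating): v₀ = 30.5 m/s, a = -1.4 m/s².
v = v₀ + at → t = (0 − 30.5) / -1.4 = 21.8 s
v² = v₀² + 2aΔx → Δx = (0² − 30.5²)/(2·-1.4) = 332 m
Distance in phase 4 = 332 m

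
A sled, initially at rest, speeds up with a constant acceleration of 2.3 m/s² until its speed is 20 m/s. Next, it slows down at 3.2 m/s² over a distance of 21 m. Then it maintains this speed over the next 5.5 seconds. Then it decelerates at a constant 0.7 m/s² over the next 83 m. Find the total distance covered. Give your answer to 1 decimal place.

Phase 1 (accelerating): v₀ = 0 m/s, a = 2.3 m/s².
v = v₀ + at → t = (20 − 0) / 2.3 = 8.70 s
v² = v₀² + 2aΔx → Δx = (20² − 0²)/(2·2.3) = 87.0 m

Phase 2 (decelerating): v₀ = 20.0 m/s, a = -3.2 m/s².
v² = v₀² + 2aΔx = 20.0² + 2·-3.2·21 = 266 → v = 16.3 m/s
t = (v − v₀)/a = (16.3 − 20.0)/-3.2 = 1.16 s

Phase 3 (constant speed): v₀ = 16.3 m/s, a = 0 m/s².
v = v₀ + at = 16.3 + (0)(5.5) = 16.3 m/s
Δx = v₀t + ½at² = 16.3·5.5 + 0.5·0·5.5² = 89.6 m

Phase 4 (decelerating): v₀ = 16.3 m/s, a = -0.7 m/s².
v² = v₀² + 2aΔx = 16.3² + 2·-0.7·83 = 149 → v = 12.2 m/s
t = (v − v₀)/a = (12.2 − 16.3)/-0.7 = 5.82 s
Total distance = 87.0 + 21.0 + 89.6 + 83.0 = 281 m

280.6 m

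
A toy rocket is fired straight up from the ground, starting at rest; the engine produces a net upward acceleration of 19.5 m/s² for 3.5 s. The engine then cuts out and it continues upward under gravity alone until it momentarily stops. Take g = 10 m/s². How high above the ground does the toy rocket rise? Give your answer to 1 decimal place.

Phase 1 (powered ascent): v₀ = 0 m/s, a = 19.5 m/s².
v = v₀ + at = 0 + (19.5)(3.5) = 68.2 m/s
Δx = v₀t + ½at² = 0·3.5 + 0.5·19.5·3.5² = 119 m

Phase 2 (coasting upward): v₀ = 68.2 m/s, a = -10 m/s².
v = v₀ + at → t = (0 − 68.2) / -10 = 6.83 s
v² = v₀² + 2aΔx → Δx = (0² − 68.2²)/(2·-10) = 233 m
Maximum height = 119 + 233 = 352 m

352.3 m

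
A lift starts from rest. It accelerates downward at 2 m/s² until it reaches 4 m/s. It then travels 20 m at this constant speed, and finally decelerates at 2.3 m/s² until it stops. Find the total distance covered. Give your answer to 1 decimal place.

Phase 1 (accelerating): v₀ = 0 m/s, a = 2 m/s².
v = v₀ + at → t = (4 − 0) / 2 = 2.00 s
v² = v₀² + 2aΔx → Δx = (4² − 0²)/(2·2) = 4.00 m

Phase 2 (constant speed): v₀ = 4.00 m/s, a = 0 m/s².
Constant speed: t = d/v = 20/4.00 = 5.00 s

Phase 3 (decelerating): v₀ = 4.00 m/s, a = -2.3 m/s².
v = v₀ + at → t = (0 − 4.00) / -2.3 = 1.74 s
v² = v₀² + 2aΔx → Δx = (0² − 4.00²)/(2·-2.3) = 3.48 m
Total distance = 4.00 + 20.0 + 3.48 = 27.5 m

27.5 m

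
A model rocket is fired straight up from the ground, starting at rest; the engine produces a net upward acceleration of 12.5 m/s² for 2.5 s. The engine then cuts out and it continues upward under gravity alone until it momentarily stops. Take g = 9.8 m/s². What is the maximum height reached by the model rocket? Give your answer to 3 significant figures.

88.9 m

Phase 1 (powered ascent): v₀ = 0 m/s, a = 12.5 m/s².
v = v₀ + at = 0 + (12.5)(2.5) = 31.2 m/s
Δx = v₀t + ½at² = 0·2.5 + 0.5·12.5·2.5² = 39.1 m

Phase 2 (coasting upward): v₀ = 31.2 m/s, a = -9.8 m/s².
v = v₀ + at → t = (0 − 31.2) / -9.8 = 3.19 s
v² = v₀² + 2aΔx → Δx = (0² − 31.2²)/(2·-9.8) = 49.8 m
Maximum height = 39.1 + 49.8 = 88.9 m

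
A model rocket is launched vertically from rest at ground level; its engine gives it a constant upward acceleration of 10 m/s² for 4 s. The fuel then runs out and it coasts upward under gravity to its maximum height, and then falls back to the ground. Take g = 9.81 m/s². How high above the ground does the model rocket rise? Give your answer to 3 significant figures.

162 m

Phase 1 (powered ascent): v₀ = 0 m/s, a = 10 m/s².
v = v₀ + at = 0 + (10)(4) = 40.0 m/s
Δx = v₀t + ½at² = 0·4 + 0.5·10·4² = 80.0 m

Phase 2 (coasting upward): v₀ = 40.0 m/s, a = -9.81 m/s².
v = v₀ + at → t = (0 − 40.0) / -9.81 = 4.08 s
v² = v₀² + 2aΔx → Δx = (0² − 40.0²)/(2·-9.81) = 81.5 m
Maximum height = 80.0 + 81.5 = 162 m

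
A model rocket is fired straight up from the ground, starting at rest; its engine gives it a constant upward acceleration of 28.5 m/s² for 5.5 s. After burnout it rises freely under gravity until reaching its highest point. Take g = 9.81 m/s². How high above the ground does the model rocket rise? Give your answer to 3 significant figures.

Phase 1 (powered ascent): v₀ = 0 m/s, a = 28.5 m/s².
v = v₀ + at = 0 + (28.5)(5.5) = 157 m/s
Δx = v₀t + ½at² = 0·5.5 + 0.5·28.5·5.5² = 431 m

Phase 2 (coasting upward): v₀ = 157 m/s, a = -9.81 m/s².
v = v₀ + at → t = (0 − 157) / -9.81 = 16.0 s
v² = v₀² + 2aΔx → Δx = (0² − 157²)/(2·-9.81) = 1250 m
Maximum height = 431 + 1250 = 1680 m

1680 m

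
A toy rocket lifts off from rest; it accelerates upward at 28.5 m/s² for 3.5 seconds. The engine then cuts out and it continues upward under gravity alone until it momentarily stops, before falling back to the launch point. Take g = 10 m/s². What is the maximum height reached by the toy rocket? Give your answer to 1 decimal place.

672.1 m

Phase 1 (powered ascent): v₀ = 0 m/s, a = 28.5 m/s².
v = v₀ + at = 0 + (28.5)(3.5) = 99.8 m/s
Δx = v₀t + ½at² = 0·3.5 + 0.5·28.5·3.5² = 175 m

Phase 2 (coasting upward): v₀ = 99.8 m/s, a = -10 m/s².
v = v₀ + at → t = (0 − 99.8) / -10 = 9.97 s
v² = v₀² + 2aΔx → Δx = (0² − 99.8²)/(2·-10) = 498 m
Maximum height = 175 + 498 = 672 m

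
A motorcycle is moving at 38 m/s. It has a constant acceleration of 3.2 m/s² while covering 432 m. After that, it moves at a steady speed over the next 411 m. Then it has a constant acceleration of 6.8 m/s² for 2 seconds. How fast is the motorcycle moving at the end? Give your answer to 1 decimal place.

78.5 m/s

Phase 1 (accelerating): v₀ = 38.0 m/s, a = 3.2 m/s².
v² = v₀² + 2aΔx = 38.0² + 2·3.2·432 = 4210 → v = 64.9 m/s
t = (v − v₀)/a = (64.9 − 38.0)/3.2 = 8.40 s

Phase 2 (constant speed): v₀ = 64.9 m/s, a = 0 m/s².
Constant speed: t = d/v = 411/64.9 = 6.34 s

Phase 3 (accelerating): v₀ = 64.9 m/s, a = 6.8 m/s².
v = v₀ + at = 64.9 + (6.8)(2) = 78.5 m/s
Δx = v₀t + ½at² = 64.9·2 + 0.5·6.8·2² = 143 m
Final speed = 78.5 m/s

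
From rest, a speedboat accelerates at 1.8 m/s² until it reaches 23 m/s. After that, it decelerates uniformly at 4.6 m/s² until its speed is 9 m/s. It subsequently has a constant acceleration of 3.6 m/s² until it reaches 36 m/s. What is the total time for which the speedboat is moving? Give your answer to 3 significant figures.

Phase 1 (accelerating): v₀ = 0 m/s, a = 1.8 m/s².
v = v₀ + at → t = (23 − 0) / 1.8 = 12.8 s
v² = v₀² + 2aΔx → Δx = (23² − 0²)/(2·1.8) = 147 m

Phase 2 (decelerating): v₀ = 23.0 m/s, a = -4.6 m/s².
v = v₀ + at → t = (9 − 23.0) / -4.6 = 3.04 s
v² = v₀² + 2aΔx → Δx = (9² − 23.0²)/(2·-4.6) = 48.7 m

Phase 3 (accelerating): v₀ = 9.00 m/s, a = 3.6 m/s².
v = v₀ + at → t = (36 − 9.00) / 3.6 = 7.50 s
v² = v₀² + 2aΔx → Δx = (36² − 9.00²)/(2·3.6) = 169 m
Total time = 12.8 + 3.04 + 7.50 = 23.3 s

23.3 s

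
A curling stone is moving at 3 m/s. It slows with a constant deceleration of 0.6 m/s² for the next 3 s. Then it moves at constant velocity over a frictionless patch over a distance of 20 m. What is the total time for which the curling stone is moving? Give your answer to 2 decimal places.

19.67 s

Phase 1 (decelerating): v₀ = 3.00 m/s, a = -0.6 m/s².
v = v₀ + at = 3.00 + (-0.6)(3) = 1.20 m/s
Δx = v₀t + ½at² = 3.00·3 + 0.5·-0.6·3² = 6.30 m

Phase 2 (constant speed): v₀ = 1.20 m/s, a = 0 m/s².
Constant speed: t = d/v = 20/1.20 = 16.7 s
Total time = 3.00 + 16.7 = 19.7 s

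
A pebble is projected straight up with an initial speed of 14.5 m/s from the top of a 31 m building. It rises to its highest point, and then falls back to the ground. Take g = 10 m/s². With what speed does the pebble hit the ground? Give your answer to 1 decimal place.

28.8 m/s

Phase 1 (rising): v₀ = 14.5 m/s, a = -10 m/s².
v = v₀ + at → t = (0 − 14.5) / -10 = 1.45 s
v² = v₀² + 2aΔx → Δx = (0² − 14.5²)/(2·-10) = 10.5 m

Phase 2 (falling): v₀ = 0 m/s, a = -10 m/s².
Falls 41.5 m from rest: t = √(2·41.5/10) = 2.88 s; v = g·t = 28.8 m/s.
Final speed = 28.8 m/s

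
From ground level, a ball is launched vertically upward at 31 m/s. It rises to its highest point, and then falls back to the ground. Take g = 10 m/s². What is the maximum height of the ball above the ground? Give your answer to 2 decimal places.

Phase 1 (rising): v₀ = 31.0 m/s, a = -10 m/s².
v = v₀ + at → t = (0 − 31.0) / -10 = 3.10 s
v² = v₀² + 2aΔx → Δx = (0² − 31.0²)/(2·-10) = 48.0 m
Maximum height = 48.0 m

48.05 m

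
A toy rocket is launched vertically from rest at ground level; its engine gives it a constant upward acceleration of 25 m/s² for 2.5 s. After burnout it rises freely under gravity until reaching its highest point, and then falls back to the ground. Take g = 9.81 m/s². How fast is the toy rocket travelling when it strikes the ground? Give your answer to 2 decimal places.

Phase 1 (powered ascent): v₀ = 0 m/s, a = 25 m/s².
v = v₀ + at = 0 + (25)(2.5) = 62.5 m/s
Δx = v₀t + ½at² = 0·2.5 + 0.5·25·2.5² = 78.1 m

Phase 2 (coasting upward): v₀ = 62.5 m/s, a = -9.81 m/s².
v = v₀ + at → t = (0 − 62.5) / -9.81 = 6.37 s
v² = v₀² + 2aΔx → Δx = (0² − 62.5²)/(2·-9.81) = 199 m

Phase 3 (free fall): v₀ = 0 m/s, a = -9.81 m/s².
Falls 277 m from rest: t = √(2·277/9.81) = 7.52 s; v = g·t = 73.8 m/s.
Impact speed = 73.8 m/s

73.75 m/s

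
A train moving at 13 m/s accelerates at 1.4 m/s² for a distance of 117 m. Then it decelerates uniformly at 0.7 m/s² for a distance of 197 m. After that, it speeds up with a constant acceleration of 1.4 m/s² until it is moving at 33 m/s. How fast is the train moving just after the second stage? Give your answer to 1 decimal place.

Phase 1 (accelerating): v₀ = 13.0 m/s, a = 1.4 m/s².
v² = v₀² + 2aΔx = 13.0² + 2·1.4·117 = 497 → v = 22.3 m/s
t = (v − v₀)/a = (22.3 − 13.0)/1.4 = 6.63 s

Phase 2 (decelerating): v₀ = 22.3 m/s, a = -0.7 m/s².
v² = v₀² + 2aΔx = 22.3² + 2·-0.7·197 = 221 → v = 14.9 m/s
t = (v − v₀)/a = (14.9 − 22.3)/-0.7 = 10.6 s
Speed at end of phase 2 = 14.9 m/s

14.9 m/s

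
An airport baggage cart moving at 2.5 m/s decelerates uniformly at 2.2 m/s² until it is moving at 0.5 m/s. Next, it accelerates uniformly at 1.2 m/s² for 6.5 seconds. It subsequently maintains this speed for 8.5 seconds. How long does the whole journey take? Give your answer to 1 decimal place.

Phase 1 (decelerating): v₀ = 2.50 m/s, a = -2.2 m/s².
v = v₀ + at → t = (0.5 − 2.50) / -2.2 = 0.909 s
v² = v₀² + 2aΔx → Δx = (0.5² − 2.50²)/(2·-2.2) = 1.36 m

Phase 2 (accelerating): v₀ = 0.500 m/s, a = 1.2 m/s².
v = v₀ + at = 0.500 + (1.2)(6.5) = 8.30 m/s
Δx = v₀t + ½at² = 0.500·6.5 + 0.5·1.2·6.5² = 28.6 m

Phase 3 (constant speed): v₀ = 8.30 m/s, a = 0 m/s².
v = v₀ + at = 8.30 + (0)(8.5) = 8.30 m/s
Δx = v₀t + ½at² = 8.30·8.5 + 0.5·0·8.5² = 70.6 m
Total time = 0.909 + 6.50 + 8.50 = 15.9 s

15.9 s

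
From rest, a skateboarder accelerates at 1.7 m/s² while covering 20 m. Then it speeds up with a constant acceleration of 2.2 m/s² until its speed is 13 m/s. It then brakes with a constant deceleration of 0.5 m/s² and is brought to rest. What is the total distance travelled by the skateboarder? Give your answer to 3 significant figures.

Phase 1 (accelerating): v₀ = 0 m/s, a = 1.7 m/s².
v² = v₀² + 2aΔx = 0² + 2·1.7·20 = 68.0 → v = 8.25 m/s
t = (v − v₀)/a = (8.25 − 0)/1.7 = 4.85 s

Phase 2 (accelerating): v₀ = 8.25 m/s, a = 2.2 m/s².
v = v₀ + at → t = (13 − 8.25) / 2.2 = 2.16 s
v² = v₀² + 2aΔx → Δx = (13² − 8.25²)/(2·2.2) = 23.0 m

Phase 3 (decelerating): v₀ = 13.0 m/s, a = -0.5 m/s².
v = v₀ + at → t = (0 − 13.0) / -0.5 = 26.0 s
v² = v₀² + 2aΔx → Δx = (0² − 13.0²)/(2·-0.5) = 169 m
Total distance = 20.0 + 23.0 + 169 = 212 m

212 m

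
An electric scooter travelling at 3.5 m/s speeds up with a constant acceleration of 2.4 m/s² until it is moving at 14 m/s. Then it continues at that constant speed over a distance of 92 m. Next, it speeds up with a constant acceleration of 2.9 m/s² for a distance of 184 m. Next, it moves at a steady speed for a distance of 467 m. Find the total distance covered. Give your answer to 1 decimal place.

781.3 m

Phase 1 (accelerating): v₀ = 3.50 m/s, a = 2.4 m/s².
v = v₀ + at → t = (14 − 3.50) / 2.4 = 4.38 s
v² = v₀² + 2aΔx → Δx = (14² − 3.50²)/(2·2.4) = 38.3 m

Phase 2 (constant speed): v₀ = 14.0 m/s, a = 0 m/s².
Constant speed: t = d/v = 92/14.0 = 6.57 s

Phase 3 (accelerating): v₀ = 14.0 m/s, a = 2.9 m/s².
v² = v₀² + 2aΔx = 14.0² + 2·2.9·184 = 1260 → v = 35.5 m/s
t = (v − v₀)/a = (35.5 − 14.0)/2.9 = 7.43 s

Phase 4 (constant speed): v₀ = 35.5 m/s, a = 0 m/s².
Constant speed: t = d/v = 467/35.5 = 13.1 s
Total distance = 38.3 + 92.0 + 184 + 467 = 781 m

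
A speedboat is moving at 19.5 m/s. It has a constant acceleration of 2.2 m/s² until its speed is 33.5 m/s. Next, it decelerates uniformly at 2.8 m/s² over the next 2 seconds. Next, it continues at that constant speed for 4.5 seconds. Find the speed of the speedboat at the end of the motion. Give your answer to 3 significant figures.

Phase 1 (accelerating): v₀ = 19.5 m/s, a = 2.2 m/s².
v = v₀ + at → t = (33.5 − 19.5) / 2.2 = 6.36 s
v² = v₀² + 2aΔx → Δx = (33.5² − 19.5²)/(2·2.2) = 169 m

Phase 2 (decelerating): v₀ = 33.5 m/s, a = -2.8 m/s².
v = v₀ + at = 33.5 + (-2.8)(2) = 27.9 m/s
Δx = v₀t + ½at² = 33.5·2 + 0.5·-2.8·2² = 61.4 m

Phase 3 (constant speed): v₀ = 27.9 m/s, a = 0 m/s².
v = v₀ + at = 27.9 + (0)(4.5) = 27.9 m/s
Δx = v₀t + ½at² = 27.9·4.5 + 0.5·0·4.5² = 126 m
Final speed = 27.9 m/s

27.9 m/s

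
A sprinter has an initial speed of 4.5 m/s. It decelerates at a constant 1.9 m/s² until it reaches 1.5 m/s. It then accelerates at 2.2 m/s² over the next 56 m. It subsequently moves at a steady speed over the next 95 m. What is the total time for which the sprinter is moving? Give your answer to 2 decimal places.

14.09 s

Phase 1 (decelerating): v₀ = 4.50 m/s, a = -1.9 m/s².
v = v₀ + at → t = (1.5 − 4.50) / -1.9 = 1.58 s
v² = v₀² + 2aΔx → Δx = (1.5² − 4.50²)/(2·-1.9) = 4.74 m

Phase 2 (accelerating): v₀ = 1.50 m/s, a = 2.2 m/s².
v² = v₀² + 2aΔx = 1.50² + 2·2.2·56 = 249 → v = 15.8 m/s
t = (v − v₀)/a = (15.8 − 1.50)/2.2 = 6.49 s

Phase 3 (constant speed): v₀ = 15.8 m/s, a = 0 m/s².
Constant speed: t = d/v = 95/15.8 = 6.02 s
Total time = 1.58 + 6.49 + 6.02 = 14.1 s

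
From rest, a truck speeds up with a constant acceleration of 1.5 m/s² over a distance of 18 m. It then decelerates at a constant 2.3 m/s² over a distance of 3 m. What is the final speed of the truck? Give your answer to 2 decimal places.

6.34 m/s

Phase 1 (accelerating): v₀ = 0 m/s, a = 1.5 m/s².
v² = v₀² + 2aΔx = 0² + 2·1.5·18 = 54.0 → v = 7.35 m/s
t = (v − v₀)/a = (7.35 − 0)/1.5 = 4.90 s

Phase 2 (decelerating): v₀ = 7.35 m/s, a = -2.3 m/s².
v² = v₀² + 2aΔx = 7.35² + 2·-2.3·3 = 40.2 → v = 6.34 m/s
t = (v − v₀)/a = (6.34 − 7.35)/-2.3 = 0.438 s
Final speed = 6.34 m/s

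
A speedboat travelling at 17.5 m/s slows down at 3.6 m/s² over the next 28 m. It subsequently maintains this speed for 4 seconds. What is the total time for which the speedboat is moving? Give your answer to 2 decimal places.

Phase 1 (decelerating): v₀ = 17.5 m/s, a = -3.6 m/s².
v² = v₀² + 2aΔx = 17.5² + 2·-3.6·28 = 105 → v = 10.2 m/s
t = (v − v₀)/a = (10.2 − 17.5)/-3.6 = 2.02 s

Phase 2 (constant speed): v₀ = 10.2 m/s, a = 0 m/s².
v = v₀ + at = 10.2 + (0)(4) = 10.2 m/s
Δx = v₀t + ½at² = 10.2·4 + 0.5·0·4² = 40.9 m
Total time = 2.02 + 4.00 = 6.02 s

6.02 s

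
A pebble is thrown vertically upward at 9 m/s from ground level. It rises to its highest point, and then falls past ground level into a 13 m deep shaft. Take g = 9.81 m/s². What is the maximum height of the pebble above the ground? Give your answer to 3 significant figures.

4.13 m

Phase 1 (rising): v₀ = 9.00 m/s, a = -9.81 m/s².
v = v₀ + at → t = (0 − 9.00) / -9.81 = 0.917 s
v² = v₀² + 2aΔx → Δx = (0² − 9.00²)/(2·-9.81) = 4.13 m
Maximum height = 4.13 m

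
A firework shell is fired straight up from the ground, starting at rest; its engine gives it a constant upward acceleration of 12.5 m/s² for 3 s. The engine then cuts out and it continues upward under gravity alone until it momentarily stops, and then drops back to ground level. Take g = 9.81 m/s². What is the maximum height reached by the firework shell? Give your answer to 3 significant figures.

Phase 1 (powered ascent): v₀ = 0 m/s, a = 12.5 m/s².
v = v₀ + at = 0 + (12.5)(3) = 37.5 m/s
Δx = v₀t + ½at² = 0·3 + 0.5·12.5·3² = 56.2 m

Phase 2 (coasting upward): v₀ = 37.5 m/s, a = -9.81 m/s².
v = v₀ + at → t = (0 − 37.5) / -9.81 = 3.82 s
v² = v₀² + 2aΔx → Δx = (0² − 37.5²)/(2·-9.81) = 71.7 m
Maximum height = 56.2 + 71.7 = 128 m

128 m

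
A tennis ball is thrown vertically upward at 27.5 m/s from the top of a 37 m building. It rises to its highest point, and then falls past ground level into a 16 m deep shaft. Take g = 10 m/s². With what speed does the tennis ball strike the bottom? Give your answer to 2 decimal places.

Phase 1 (rising): v₀ = 27.5 m/s, a = -10 m/s².
v = v₀ + at → t = (0 − 27.5) / -10 = 2.75 s
v² = v₀² + 2aΔx → Δx = (0² − 27.5²)/(2·-10) = 37.8 m

Phase 2 (falling): v₀ = 0 m/s, a = -10 m/s².
Falls 90.8 m from rest: t = √(2·90.8/10) = 4.26 s; v = g·t = 42.6 m/s.
Final speed = 42.6 m/s

42.62 m/s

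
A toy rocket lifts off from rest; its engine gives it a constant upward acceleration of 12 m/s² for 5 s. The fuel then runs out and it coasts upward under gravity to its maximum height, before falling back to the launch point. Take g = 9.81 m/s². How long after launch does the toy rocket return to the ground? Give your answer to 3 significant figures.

19.4 s

Phase 1 (powered ascent): v₀ = 0 m/s, a = 12 m/s².
v = v₀ + at = 0 + (12)(5) = 60.0 m/s
Δx = v₀t + ½at² = 0·5 + 0.5·12·5² = 150 m

Phase 2 (coasting upward): v₀ = 60.0 m/s, a = -9.81 m/s².
v = v₀ + at → t = (0 − 60.0) / -9.81 = 6.12 s
v² = v₀² + 2aΔx → Δx = (0² − 60.0²)/(2·-9.81) = 183 m

Phase 3 (free fall): v₀ = 0 m/s, a = -9.81 m/s².
Falls 333 m from rest: t = √(2·333/9.81) = 8.25 s; v = g·t = 80.9 m/s.
Total time = 5.00 + 6.12 + 8.25 = 19.4 s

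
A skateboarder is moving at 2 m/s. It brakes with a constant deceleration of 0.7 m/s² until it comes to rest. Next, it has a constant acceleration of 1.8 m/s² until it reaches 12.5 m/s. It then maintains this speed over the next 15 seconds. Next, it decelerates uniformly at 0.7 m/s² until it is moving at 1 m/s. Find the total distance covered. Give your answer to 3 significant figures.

345 m

Phase 1 (decelerating): v₀ = 2.00 m/s, a = -0.7 m/s².
v = v₀ + at → t = (0 − 2.00) / -0.7 = 2.86 s
v² = v₀² + 2aΔx → Δx = (0² − 2.00²)/(2·-0.7) = 2.86 m

Phase 2 (accelerating): v₀ = 0 m/s, a = 1.8 m/s².
v = v₀ + at → t = (12.5 − 0) / 1.8 = 6.94 s
v² = v₀² + 2aΔx → Δx = (12.5² − 0²)/(2·1.8) = 43.4 m

Phase 3 (constant speed): v₀ = 12.5 m/s, a = 0 m/s².
v = v₀ + at = 12.5 + (0)(15) = 12.5 m/s
Δx = v₀t + ½at² = 12.5·15 + 0.5·0·15² = 188 m

Phase 4 (decelerating): v₀ = 12.5 m/s, a = -0.7 m/s².
v = v₀ + at → t = (1 − 12.5) / -0.7 = 16.4 s
v² = v₀² + 2aΔx → Δx = (1² − 12.5²)/(2·-0.7) = 111 m
Total distance = 2.86 + 43.4 + 188 + 111 = 345 m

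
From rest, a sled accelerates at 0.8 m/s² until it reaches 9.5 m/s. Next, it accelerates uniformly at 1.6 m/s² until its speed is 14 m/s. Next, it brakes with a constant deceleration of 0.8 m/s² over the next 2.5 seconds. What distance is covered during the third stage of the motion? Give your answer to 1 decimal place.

32.5 m

Phase 1 (accelerating): v₀ = 0 m/s, a = 0.8 m/s².
v = v₀ + at → t = (9.5 − 0) / 0.8 = 11.9 s
v² = v₀² + 2aΔx → Δx = (9.5² − 0²)/(2·0.8) = 56.4 m

Phase 2 (accelerating): v₀ = 9.50 m/s, a = 1.6 m/s².
v = v₀ + at → t = (14 − 9.50) / 1.6 = 2.81 s
v² = v₀² + 2aΔx → Δx = (14² − 9.50²)/(2·1.6) = 33.0 m

Phase 3 (decelerating): v₀ = 14.0 m/s, a = -0.8 m/s².
v = v₀ + at = 14.0 + (-0.8)(2.5) = 12.0 m/s
Δx = v₀t + ½at² = 14.0·2.5 + 0.5·-0.8·2.5² = 32.5 m
Distance in phase 3 = 32.5 m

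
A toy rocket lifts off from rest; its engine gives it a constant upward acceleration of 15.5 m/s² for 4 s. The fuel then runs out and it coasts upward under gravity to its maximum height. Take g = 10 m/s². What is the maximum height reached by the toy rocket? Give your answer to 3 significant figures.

316 m

Phase 1 (powered ascent): v₀ = 0 m/s, a = 15.5 m/s².
v = v₀ + at = 0 + (15.5)(4) = 62.0 m/s
Δx = v₀t + ½at² = 0·4 + 0.5·15.5·4² = 124 m

Phase 2 (coasting upward): v₀ = 62.0 m/s, a = -10 m/s².
v = v₀ + at → t = (0 − 62.0) / -10 = 6.20 s
v² = v₀² + 2aΔx → Δx = (0² − 62.0²)/(2·-10) = 192 m
Maximum height = 124 + 192 = 316 m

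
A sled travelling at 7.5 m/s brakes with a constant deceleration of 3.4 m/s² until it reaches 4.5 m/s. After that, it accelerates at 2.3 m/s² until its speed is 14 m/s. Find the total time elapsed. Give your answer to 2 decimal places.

Phase 1 (decelerating): v₀ = 7.50 m/s, a = -3.4 m/s².
v = v₀ + at → t = (4.5 − 7.50) / -3.4 = 0.882 s
v² = v₀² + 2aΔx → Δx = (4.5² − 7.50²)/(2·-3.4) = 5.29 m

Phase 2 (accelerating): v₀ = 4.50 m/s, a = 2.3 m/s².
v = v₀ + at → t = (14 − 4.50) / 2.3 = 4.13 s
v² = v₀² + 2aΔx → Δx = (14² − 4.50²)/(2·2.3) = 38.2 m
Total time = 0.882 + 4.13 = 5.01 s

5.01 s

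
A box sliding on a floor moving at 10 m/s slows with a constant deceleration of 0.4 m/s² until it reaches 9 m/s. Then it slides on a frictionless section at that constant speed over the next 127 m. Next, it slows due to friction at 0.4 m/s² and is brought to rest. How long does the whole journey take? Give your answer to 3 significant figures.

39.1 s

Phase 1 (decelerating): v₀ = 10.0 m/s, a = -0.4 m/s².
v = v₀ + at → t = (9 − 10.0) / -0.4 = 2.50 s
v² = v₀² + 2aΔx → Δx = (9² − 10.0²)/(2·-0.4) = 23.8 m

Phase 2 (constant speed): v₀ = 9.00 m/s, a = 0 m/s².
Constant speed: t = d/v = 127/9.00 = 14.1 s

Phase 3 (decelerating): v₀ = 9.00 m/s, a = -0.4 m/s².
v = v₀ + at → t = (0 − 9.00) / -0.4 = 22.5 s
v² = v₀² + 2aΔx → Δx = (0² − 9.00²)/(2·-0.4) = 101 m
Total time = 2.50 + 14.1 + 22.5 = 39.1 s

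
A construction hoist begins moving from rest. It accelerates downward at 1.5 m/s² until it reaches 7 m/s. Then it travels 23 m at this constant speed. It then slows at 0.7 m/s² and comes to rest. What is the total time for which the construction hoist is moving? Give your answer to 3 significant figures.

18.0 s

Phase 1 (accelerating): v₀ = 0 m/s, a = 1.5 m/s².
v = v₀ + at → t = (7 − 0) / 1.5 = 4.67 s
v² = v₀² + 2aΔx → Δx = (7² − 0²)/(2·1.5) = 16.3 m

Phase 2 (constant speed): v₀ = 7.00 m/s, a = 0 m/s².
Constant speed: t = d/v = 23/7.00 = 3.29 s

Phase 3 (decelerating): v₀ = 7.00 m/s, a = -0.7 m/s².
v = v₀ + at → t = (0 − 7.00) / -0.7 = 10.0 s
v² = v₀² + 2aΔx → Δx = (0² − 7.00²)/(2·-0.7) = 35.0 m
Total time = 4.67 + 3.29 + 10.0 = 18.0 s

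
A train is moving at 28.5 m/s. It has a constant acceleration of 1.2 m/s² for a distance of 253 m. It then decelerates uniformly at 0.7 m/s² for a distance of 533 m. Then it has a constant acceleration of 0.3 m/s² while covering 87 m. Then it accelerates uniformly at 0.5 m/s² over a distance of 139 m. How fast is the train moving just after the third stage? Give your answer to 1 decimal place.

Phase 1 (accelerating): v₀ = 28.5 m/s, a = 1.2 m/s².
v² = v₀² + 2aΔx = 28.5² + 2·1.2·253 = 1420 → v = 37.7 m/s
t = (v − v₀)/a = (37.7 − 28.5)/1.2 = 7.65 s

Phase 2 (decelerating): v₀ = 37.7 m/s, a = -0.7 m/s².
v² = v₀² + 2aΔx = 37.7² + 2·-0.7·533 = 673 → v = 25.9 m/s
t = (v − v₀)/a = (25.9 − 37.7)/-0.7 = 16.8 s

Phase 3 (accelerating): v₀ = 25.9 m/s, a = 0.3 m/s².
v² = v₀² + 2aΔx = 25.9² + 2·0.3·87 = 725 → v = 26.9 m/s
t = (v − v₀)/a = (26.9 − 25.9)/0.3 = 3.29 s
Speed at end of phase 3 = 26.9 m/s

26.9 m/s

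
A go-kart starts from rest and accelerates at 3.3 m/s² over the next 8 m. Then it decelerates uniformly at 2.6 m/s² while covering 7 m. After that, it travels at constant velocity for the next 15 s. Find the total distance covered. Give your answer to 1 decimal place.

75.7 m

Phase 1 (accelerating): v₀ = 0 m/s, a = 3.3 m/s².
v² = v₀² + 2aΔx = 0² + 2·3.3·8 = 52.8 → v = 7.27 m/s
t = (v − v₀)/a = (7.27 − 0)/3.3 = 2.20 s

Phase 2 (decelerating): v₀ = 7.27 m/s, a = -2.6 m/s².
v² = v₀² + 2aΔx = 7.27² + 2·-2.6·7 = 16.4 → v = 4.05 m/s
t = (v − v₀)/a = (4.05 − 7.27)/-2.6 = 1.24 s

Phase 3 (constant speed): v₀ = 4.05 m/s, a = 0 m/s².
v = v₀ + at = 4.05 + (0)(15) = 4.05 m/s
Δx = v₀t + ½at² = 4.05·15 + 0.5·0·15² = 60.7 m
Total distance = 8.00 + 7.00 + 60.7 = 75.7 m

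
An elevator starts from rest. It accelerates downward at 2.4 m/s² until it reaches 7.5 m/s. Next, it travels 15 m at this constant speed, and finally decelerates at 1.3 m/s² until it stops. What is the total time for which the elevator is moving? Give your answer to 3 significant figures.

Phase 1 (accelerating): v₀ = 0 m/s, a = 2.4 m/s².
v = v₀ + at → t = (7.5 − 0) / 2.4 = 3.12 s
v² = v₀² + 2aΔx → Δx = (7.5² − 0²)/(2·2.4) = 11.7 m

Phase 2 (constant speed): v₀ = 7.50 m/s, a = 0 m/s².
Constant speed: t = d/v = 15/7.50 = 2.00 s

Phase 3 (decelerating): v₀ = 7.50 m/s, a = -1.3 m/s².
v = v₀ + at → t = (0 − 7.50) / -1.3 = 5.77 s
v² = v₀² + 2aΔx → Δx = (0² − 7.50²)/(2·-1.3) = 21.6 m
Total time = 3.12 + 2.00 + 5.77 = 10.9 s

10.9 s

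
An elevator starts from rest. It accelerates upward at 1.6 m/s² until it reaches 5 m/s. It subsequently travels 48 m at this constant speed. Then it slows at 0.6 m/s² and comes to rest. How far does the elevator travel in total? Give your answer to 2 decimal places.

Phase 1 (accelerating): v₀ = 0 m/s, a = 1.6 m/s².
v = v₀ + at → t = (5 − 0) / 1.6 = 3.12 s
v² = v₀² + 2aΔx → Δx = (5² − 0²)/(2·1.6) = 7.81 m

Phase 2 (constant speed): v₀ = 5.00 m/s, a = 0 m/s².
Constant speed: t = d/v = 48/5.00 = 9.60 s

Phase 3 (decelerating): v₀ = 5.00 m/s, a = -0.6 m/s².
v = v₀ + at → t = (0 − 5.00) / -0.6 = 8.33 s
v² = v₀² + 2aΔx → Δx = (0² − 5.00²)/(2·-0.6) = 20.8 m
Total distance = 7.81 + 48.0 + 20.8 = 76.6 m

76.65 m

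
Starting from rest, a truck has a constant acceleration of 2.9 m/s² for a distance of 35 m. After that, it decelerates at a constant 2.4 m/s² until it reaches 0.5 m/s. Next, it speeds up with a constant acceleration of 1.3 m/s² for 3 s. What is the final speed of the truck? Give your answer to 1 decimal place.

4.4 m/s

Phase 1 (accelerating): v₀ = 0 m/s, a = 2.9 m/s².
v² = v₀² + 2aΔx = 0² + 2·2.9·35 = 203 → v = 14.2 m/s
t = (v − v₀)/a = (14.2 − 0)/2.9 = 4.91 s

Phase 2 (decelerating): v₀ = 14.2 m/s, a = -2.4 m/s².
v = v₀ + at → t = (0.5 − 14.2) / -2.4 = 5.73 s
v² = v₀² + 2aΔx → Δx = (0.5² − 14.2²)/(2·-2.4) = 42.2 m

Phase 3 (accelerating): v₀ = 0.500 m/s, a = 1.3 m/s².
v = v₀ + at = 0.500 + (1.3)(3) = 4.40 m/s
Δx = v₀t + ½at² = 0.500·3 + 0.5·1.3·3² = 7.35 m
Final speed = 4.40 m/s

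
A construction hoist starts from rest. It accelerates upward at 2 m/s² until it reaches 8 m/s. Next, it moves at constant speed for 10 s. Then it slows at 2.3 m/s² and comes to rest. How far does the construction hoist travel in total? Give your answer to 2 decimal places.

Phase 1 (accelerating): v₀ = 0 m/s, a = 2 m/s².
v = v₀ + at → t = (8 − 0) / 2 = 4.00 s
v² = v₀² + 2aΔx → Δx = (8² − 0²)/(2·2) = 16.0 m

Phase 2 (constant speed): v₀ = 8.00 m/s, a = 0 m/s².
v = v₀ + at = 8.00 + (0)(10) = 8.00 m/s
Δx = v₀t + ½at² = 8.00·10 + 0.5·0·10² = 80.0 m

Phase 3 (decelerating): v₀ = 8.00 m/s, a = -2.3 m/s².
v = v₀ + at → t = (0 − 8.00) / -2.3 = 3.48 s
v² = v₀² + 2aΔx → Δx = (0² − 8.00²)/(2·-2.3) = 13.9 m
Total distance = 16.0 + 80.0 + 13.9 = 110 m

109.91 m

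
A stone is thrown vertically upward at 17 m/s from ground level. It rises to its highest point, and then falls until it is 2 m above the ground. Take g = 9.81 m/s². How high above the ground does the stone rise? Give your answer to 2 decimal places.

Phase 1 (rising): v₀ = 17.0 m/s, a = -9.81 m/s².
v = v₀ + at → t = (0 − 17.0) / -9.81 = 1.73 s
v² = v₀² + 2aΔx → Δx = (0² − 17.0²)/(2·-9.81) = 14.7 m
Maximum height = 14.7 m

14.73 m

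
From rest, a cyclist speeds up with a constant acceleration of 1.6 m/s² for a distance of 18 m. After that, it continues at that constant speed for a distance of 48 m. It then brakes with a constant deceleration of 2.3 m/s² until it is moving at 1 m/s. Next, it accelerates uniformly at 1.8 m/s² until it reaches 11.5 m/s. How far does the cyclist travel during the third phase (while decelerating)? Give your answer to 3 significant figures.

Phase 1 (accelerating): v₀ = 0 m/s, a = 1.6 m/s².
v² = v₀² + 2aΔx = 0² + 2·1.6·18 = 57.6 → v = 7.59 m/s
t = (v − v₀)/a = (7.59 − 0)/1.6 = 4.74 s

Phase 2 (constant speed): v₀ = 7.59 m/s, a = 0 m/s².
Constant speed: t = d/v = 48/7.59 = 6.32 s

Phase 3 (decelerating): v₀ = 7.59 m/s, a = -2.3 m/s².
v = v₀ + at → t = (1 − 7.59) / -2.3 = 2.86 s
v² = v₀² + 2aΔx → Δx = (1² − 7.59²)/(2·-2.3) = 12.3 m
Distance in phase 3 = 12.3 m

12.3 m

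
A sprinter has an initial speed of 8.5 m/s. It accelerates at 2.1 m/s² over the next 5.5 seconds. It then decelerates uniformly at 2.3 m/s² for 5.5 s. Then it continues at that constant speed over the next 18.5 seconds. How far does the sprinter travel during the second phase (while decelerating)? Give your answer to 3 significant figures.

75.5 m

Phase 1 (accelerating): v₀ = 8.50 m/s, a = 2.1 m/s².
v = v₀ + at = 8.50 + (2.1)(5.5) = 20.1 m/s
Δx = v₀t + ½at² = 8.50·5.5 + 0.5·2.1·5.5² = 78.5 m

Phase 2 (decelerating): v₀ = 20.1 m/s, a = -2.3 m/s².
v = v₀ + at = 20.1 + (-2.3)(5.5) = 7.40 m/s
Δx = v₀t + ½at² = 20.1·5.5 + 0.5·-2.3·5.5² = 75.5 m
Distance in phase 2 = 75.5 m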